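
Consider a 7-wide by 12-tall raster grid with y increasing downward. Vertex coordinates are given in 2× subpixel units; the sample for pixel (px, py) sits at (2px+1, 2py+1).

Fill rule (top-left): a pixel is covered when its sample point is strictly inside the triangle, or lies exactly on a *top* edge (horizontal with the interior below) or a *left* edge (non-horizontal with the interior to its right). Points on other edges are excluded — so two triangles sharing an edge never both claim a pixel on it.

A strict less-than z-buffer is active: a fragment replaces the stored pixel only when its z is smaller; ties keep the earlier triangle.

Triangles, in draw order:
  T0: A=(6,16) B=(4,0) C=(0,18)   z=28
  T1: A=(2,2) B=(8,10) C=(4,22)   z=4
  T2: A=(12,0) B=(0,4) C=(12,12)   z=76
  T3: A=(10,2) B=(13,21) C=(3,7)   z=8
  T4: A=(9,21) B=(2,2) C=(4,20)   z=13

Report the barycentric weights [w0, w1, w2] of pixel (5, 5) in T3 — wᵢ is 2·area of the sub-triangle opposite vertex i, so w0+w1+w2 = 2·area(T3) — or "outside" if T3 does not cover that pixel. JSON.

T0:
  2·area = 100  (B↔C swapped to make it positive)
  edge (6, 16)→(0, 18): d=(-6,2) right/bottom  bias=-1
  edge (0, 18)→(4, 0): d=(4,-18) top-left  bias=+0
  edge (4, 0)→(6, 16): d=(2,16) right/bottom  bias=-1
    (1,2)@(3, 5): e=[72,2,26] → #
    (2,2)@(5, 5): e=[68,38,-6] → ·
    (1,3)@(3, 7): e=[60,10,30] → #
    (2,3)@(5, 7): e=[56,46,-2] → ·
    (1,4)@(3, 9): e=[48,18,34] → #
    (2,4)@(5, 9): e=[44,54,2] → #
    (3,4)@(7, 9): e=[40,90,-30] → ·
    (1,5)@(3, 11): e=[36,26,38] → #
    (3,5)@(7, 11): e=[28,98,-26] → ·
    (1,6)@(3, 13): e=[24,34,42] → #
    (3,6)@(7, 13): e=[16,106,-22] → ·
    (0,7)@(1, 15): e=[16,6,78] → #
    (4,7)@(9, 15): e=[0,150,-50] → ·  [on edge]
    (1,8)@(3, 17): e=[0,50,50] → ·  [on edge]
  covered (12 px):
    · · · · · · ·
    · · · · · · ·
    · # · · · · ·
    · # · · · · ·
    · # # · · · ·
    · # # · · · ·
    · # # · · · ·
    # # # · · · ·
    # · · · · · ·
    · · · · · · ·
    · · · · · · ·
    · · · · · · ·
T1:
  2·area = 104
  edge (2, 2)→(8, 10): d=(6,8) right/bottom  bias=-1
  edge (8, 10)→(4, 22): d=(-4,12) right/bottom  bias=-1
  edge (4, 22)→(2, 2): d=(-2,-20) top-left  bias=+0
    (5,0)@(11, 1): e=[-78,0,182] → ·  [on edge]
    (1,2)@(3, 5): e=[10,80,14] → #
    (2,2)@(5, 5): e=[-6,56,54] → ·
    (1,3)@(3, 7): e=[22,72,10] → #
    (2,3)@(5, 7): e=[6,48,50] → #
    (3,3)@(7, 7): e=[-10,24,90] → ·
    (4,3)@(9, 7): e=[-26,0,130] → ·  [on edge]
    (1,4)@(3, 9): e=[34,64,6] → #
    (3,4)@(7, 9): e=[2,16,86] → #
    (4,4)@(9, 9): e=[-14,-8,126] → ·
    (1,5)@(3, 11): e=[46,56,2] → #
    (4,5)@(9, 11): e=[-2,-16,122] → ·
    (3,6)@(7, 13): e=[26,0,78] → ·  [on edge]
    (2,9)@(5, 19): e=[78,0,26] → ·  [on edge]
  covered (12 px):
    · · · · · · ·
    · · · · · · ·
    · # · · · · ·
    · # # · · · ·
    · # # # · · ·
    · # # # · · ·
    · · # · · · ·
    · · # · · · ·
    · · # · · · ·
    · · · · · · ·
    · · · · · · ·
    · · · · · · ·
T2:
  2·area = 144  (B↔C swapped to make it positive)
  edge (12, 0)→(12, 12): d=(0,12) right/bottom  bias=-1
  edge (12, 12)→(0, 4): d=(-12,-8) top-left  bias=+0
  edge (0, 4)→(12, 0): d=(12,-4) top-left  bias=+0
    (4,0)@(9, 1): e=[36,108,0] → #  [on edge]
    (5,0)@(11, 1): e=[12,124,8] → #
    (6,0)@(13, 1): e=[-12,140,16] → ·
    (1,1)@(3, 3): e=[108,36,0] → #  [on edge]
    (2,1)@(5, 3): e=[84,52,8] → #
    (3,1)@(7, 3): e=[60,68,16] → #
    (6,1)@(13, 3): e=[-12,116,40] → ·
    (1,2)@(3, 5): e=[108,12,24] → #
    (6,2)@(13, 5): e=[-12,92,64] → ·
    (1,3)@(3, 7): e=[108,-12,48] → ·
    (2,3)@(5, 7): e=[84,4,56] → #
    (6,3)@(13, 7): e=[-12,68,88] → ·
  covered (19 px):
    · · · · # # ·
    · # # # # # ·
    · # # # # # ·
    · · # # # # ·
    · · · · # # ·
    · · · · · # ·
    · · · · · · ·
    · · · · · · ·
    · · · · · · ·
    · · · · · · ·
    · · · · · · ·
    · · · · · · ·
T3:
  2·area = 148
  edge (10, 2)→(13, 21): d=(3,19) right/bottom  bias=-1
  edge (13, 21)→(3, 7): d=(-10,-14) top-left  bias=+0
  edge (3, 7)→(10, 2): d=(7,-5) top-left  bias=+0
    (4,1)@(9, 3): e=[22,124,2] → #
    (5,1)@(11, 3): e=[-16,152,12] → ·
    (3,2)@(7, 5): e=[66,76,6] → #
    (5,2)@(11, 5): e=[-10,132,26] → ·
    (1,3)@(3, 7): e=[148,0,0] → #  [on edge]
    (2,3)@(5, 7): e=[110,28,10] → #
    (5,3)@(11, 7): e=[-4,112,40] → ·
    (1,4)@(3, 9): e=[154,-20,14] → ·
    (2,4)@(5, 9): e=[116,8,24] → #
    (5,4)@(11, 9): e=[2,92,54] → #
    (6,4)@(13, 9): e=[-36,120,64] → ·
    (2,5)@(5, 11): e=[122,-12,38] → ·
    (6,10)@(13, 21): e=[0,0,148] → ·  [on edge]
  covered (19 px):
    · · · · · · ·
    · · · · # · ·
    · · · # # · ·
    · # # # # · ·
    · · # # # # ·
    · · · # # # ·
    · · · · # # ·
    · · · · # # ·
    · · · · · # ·
    · · · · · · ·
    · · · · · · ·
    · · · · · · ·
T4:
  2·area = 88  (B↔C swapped to make it positive)
  edge (9, 21)→(4, 20): d=(-5,-1) top-left  bias=+0
  edge (4, 20)→(2, 2): d=(-2,-18) top-left  bias=+0
  edge (2, 2)→(9, 21): d=(7,19) right/bottom  bias=-1
    (1,2)@(3, 5): e=[74,12,2] → #
    (2,2)@(5, 5): e=[76,48,-36] → ·
    (1,3)@(3, 7): e=[64,8,16] → #
    (2,3)@(5, 7): e=[66,44,-22] → ·
    (1,4)@(3, 9): e=[54,4,30] → #
    (2,4)@(5, 9): e=[56,40,-8] → ·
    (1,5)@(3, 11): e=[44,0,44] → #  [on edge]
    (2,5)@(5, 11): e=[46,36,6] → #
    (3,5)@(7, 11): e=[48,72,-32] → ·
    (1,6)@(3, 13): e=[34,-4,58] → ·
    (2,6)@(5, 13): e=[36,32,20] → #
    (3,6)@(7, 13): e=[38,68,-18] → ·
    (4,10)@(9, 21): e=[0,88,0] → ·  [on edge]
  covered (11 px):
    · · · · · · ·
    · · · · · · ·
    · # · · · · ·
    · # · · · · ·
    · # · · · · ·
    · # # · · · ·
    · · # · · · ·
    · · # · · · ·
    · · # # · · ·
    · · # # · · ·
    · · · · · · ·
    · · · · · · ·

Answer: [72,68,8]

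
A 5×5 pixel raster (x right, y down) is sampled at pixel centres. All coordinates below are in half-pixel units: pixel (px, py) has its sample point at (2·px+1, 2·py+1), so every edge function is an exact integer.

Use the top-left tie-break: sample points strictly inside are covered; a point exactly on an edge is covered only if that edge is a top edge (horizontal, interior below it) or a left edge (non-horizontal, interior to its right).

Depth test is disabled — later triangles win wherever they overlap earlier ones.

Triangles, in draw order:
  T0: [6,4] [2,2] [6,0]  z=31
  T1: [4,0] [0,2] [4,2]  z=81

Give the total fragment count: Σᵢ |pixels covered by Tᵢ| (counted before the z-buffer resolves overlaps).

T0:
  2·area = 16
  edge (6, 4)→(2, 2): d=(-4,-2) top-left  bias=+0
  edge (2, 2)→(6, 0): d=(4,-2) top-left  bias=+0
  edge (6, 0)→(6, 4): d=(0,4) right/bottom  bias=-1
    (2,0)@(5, 1): e=[10,2,4] → #
    (3,0)@(7, 1): e=[14,6,-4] → ·
    (2,1)@(5, 3): e=[2,10,4] → #
    (3,1)@(7, 3): e=[6,14,-4] → ·
    (2,2)@(5, 5): e=[-6,18,4] → ·
  covered (2 px):
    · · # · ·
    · · # · ·
    · · · · ·
    · · · · ·
    · · · · ·
T1:
  2·area = 8  (B↔C swapped to make it positive)
  edge (4, 0)→(4, 2): d=(0,2) right/bottom  bias=-1
  edge (4, 2)→(0, 2): d=(-4,0) right/bottom  bias=-1
  edge (0, 2)→(4, 0): d=(4,-2) top-left  bias=+0
    (1,0)@(3, 1): e=[2,4,2] → #
    (2,0)@(5, 1): e=[-2,4,6] → ·
    (1,1)@(3, 3): e=[2,-4,10] → ·
  covered (1 px):
    · # · · ·
    · · · · ·
    · · · · ·
    · · · · ·
    · · · · ·

Answer: 3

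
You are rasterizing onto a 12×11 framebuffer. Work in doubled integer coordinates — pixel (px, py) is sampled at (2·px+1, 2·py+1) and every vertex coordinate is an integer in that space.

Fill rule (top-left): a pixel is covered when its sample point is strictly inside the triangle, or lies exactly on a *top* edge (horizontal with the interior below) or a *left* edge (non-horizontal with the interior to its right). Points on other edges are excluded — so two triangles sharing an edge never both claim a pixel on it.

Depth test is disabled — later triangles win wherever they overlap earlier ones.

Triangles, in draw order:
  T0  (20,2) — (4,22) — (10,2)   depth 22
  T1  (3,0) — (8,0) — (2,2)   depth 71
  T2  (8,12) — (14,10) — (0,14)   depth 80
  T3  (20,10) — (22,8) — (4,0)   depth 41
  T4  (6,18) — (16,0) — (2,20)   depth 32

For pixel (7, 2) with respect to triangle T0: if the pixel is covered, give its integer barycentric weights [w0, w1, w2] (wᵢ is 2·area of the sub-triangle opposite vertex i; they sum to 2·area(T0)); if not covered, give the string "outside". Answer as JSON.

T0:
  2·area = 200
  edge (20, 2)→(4, 22): d=(-16,20) right/bottom  bias=-1
  edge (4, 22)→(10, 2): d=(6,-20) top-left  bias=+0
  edge (10, 2)→(20, 2): d=(10,0) top-left  bias=+0
    (5,1)@(11, 3): e=[164,26,10] → █
    (6,1)@(13, 3): e=[124,66,10] → █
    (7,1)@(15, 3): e=[84,106,10] → █
    (8,1)@(17, 3): e=[44,146,10] → █
    (9,1)@(19, 3): e=[4,186,10] → █
    (10,1)@(21, 3): e=[-36,226,10] → ·
    (5,2)@(11, 5): e=[132,38,30] → █
    (9,2)@(19, 5): e=[-28,198,30] → ·
    (4,3)@(9, 7): e=[140,10,50] → █
    (8,3)@(17, 7): e=[-20,170,50] → ·
    (4,4)@(9, 9): e=[108,22,70] → █
    (7,4)@(15, 9): e=[-12,142,70] → ·
  covered (25 px):
    · · · · · · · · · · · ·
    · · · · · █ █ █ █ █ · ·
    · · · · · █ █ █ █ · · ·
    · · · · █ █ █ █ · · · ·
    · · · · █ █ █ · · · · ·
    · · · · █ █ · · · · · ·
    · · · █ █ █ · · · · · ·
    · · · █ █ · · · · · · ·
    · · · █ · · · · · · · ·
    · · █ · · · · · · · · ·
    · · · · · · · · · · · ·
T1:
  2·area = 10
  edge (3, 0)→(8, 0): d=(5,0) top-left  bias=+0
  edge (8, 0)→(2, 2): d=(-6,2) right/bottom  bias=-1
  edge (2, 2)→(3, 0): d=(1,-2) top-left  bias=+0
    (1,0)@(3, 1): e=[5,4,1] → █
    (2,0)@(5, 1): e=[5,0,5] → ·  [on edge]
    (1,1)@(3, 3): e=[15,-8,3] → ·
  covered (1 px):
    · █ · · · · · · · · · ·
    · · · · · · · · · · · ·
    · · · · · · · · · · · ·
    · · · · · · · · · · · ·
    · · · · · · · · · · · ·
    · · · · · · · · · · · ·
    · · · · · · · · · · · ·
    · · · · · · · · · · · ·
    · · · · · · · · · · · ·
    · · · · · · · · · · · ·
    · · · · · · · · · · · ·
T2:
  2·area = 4  (B↔C swapped to make it positive)
  edge (8, 12)→(0, 14): d=(-8,2) right/bottom  bias=-1
  edge (0, 14)→(14, 10): d=(14,-4) top-left  bias=+0
  edge (14, 10)→(8, 12): d=(-6,2) right/bottom  bias=-1
    (11,3)@(23, 7): e=[10,-6,0] → ·  [on edge]
    (8,4)@(17, 9): e=[6,-2,0] → ·  [on edge]
    (5,5)@(11, 11): e=[2,2,0] → ·  [on edge]
    (2,6)@(5, 13): e=[-2,6,0] → ·  [on edge]
  covered (0 px):
    · · · · · · · · · · · ·
    · · · · · · · · · · · ·
    · · · · · · · · · · · ·
    · · · · · · · · · · · ·
    · · · · · · · · · · · ·
    · · · · · · · · · · · ·
    · · · · · · · · · · · ·
    · · · · · · · · · · · ·
    · · · · · · · · · · · ·
    · · · · · · · · · · · ·
    · · · · · · · · · · · ·
T3:
  2·area = 52  (B↔C swapped to make it positive)
  edge (20, 10)→(4, 0): d=(-16,-10) top-left  bias=+0
  edge (4, 0)→(22, 8): d=(18,8) right/bottom  bias=-1
  edge (22, 8)→(20, 10): d=(-2,2) right/bottom  bias=-1
    (4,1)@(9, 3): e=[2,14,36] → █
    (5,1)@(11, 3): e=[22,-2,32] → ·
    (4,2)@(9, 5): e=[-30,50,32] → ·
    (6,2)@(13, 5): e=[10,18,24] → █
    (7,2)@(15, 5): e=[30,2,20] → █
    (8,2)@(17, 5): e=[50,-14,16] → ·
    (6,3)@(13, 7): e=[-22,54,20] → ·
    (7,3)@(15, 7): e=[-2,38,16] → ·
    (8,3)@(17, 7): e=[18,22,12] → █
    (9,3)@(19, 7): e=[38,6,8] → █
    (10,3)@(21, 7): e=[58,-10,4] → ·
    (11,3)@(23, 7): e=[78,-26,0] → ·  [on edge]
    (10,4)@(21, 9): e=[26,26,0] → ·  [on edge]
    (9,5)@(19, 11): e=[-26,78,0] → ·  [on edge]
    (8,6)@(17, 13): e=[-78,130,0] → ·  [on edge]
    (7,7)@(15, 15): e=[-130,182,0] → ·  [on edge]
    (6,8)@(13, 17): e=[-182,234,0] → ·  [on edge]
    (5,9)@(11, 19): e=[-234,286,0] → ·  [on edge]
    (4,10)@(9, 21): e=[-286,338,0] → ·  [on edge]
  covered (6 px):
    · · · · · · · · · · · ·
    · · · · █ · · · · · · ·
    · · · · · · █ █ · · · ·
    · · · · · · · · █ █ · ·
    · · · · · · · · · █ · ·
    · · · · · · · · · · · ·
    · · · · · · · · · · · ·
    · · · · · · · · · · · ·
    · · · · · · · · · · · ·
    · · · · · · · · · · · ·
    · · · · · · · · · · · ·
T4:
  2·area = 52  (B↔C swapped to make it positive)
  edge (6, 18)→(2, 20): d=(-4,2) right/bottom  bias=-1
  edge (2, 20)→(16, 0): d=(14,-20) top-left  bias=+0
  edge (16, 0)→(6, 18): d=(-10,18) right/bottom  bias=-1
    (6,2)@(13, 5): e=[38,10,4] → █
    (7,2)@(15, 5): e=[34,50,-32] → ·
    (6,3)@(13, 7): e=[30,38,-16] → ·
    (5,4)@(11, 9): e=[26,26,0] → ·  [on edge]
    (4,5)@(9, 11): e=[22,14,16] → █
    (5,5)@(11, 11): e=[18,54,-20] → ·
    (3,6)@(7, 13): e=[18,2,32] → █
    (4,6)@(9, 13): e=[14,42,-4] → ·
    (3,7)@(7, 15): e=[10,30,12] → █
    (4,7)@(9, 15): e=[6,70,-24] → ·
    (2,8)@(5, 17): e=[6,18,28] → █
    (3,8)@(7, 17): e=[2,58,-8] → ·
  covered (6 px):
    · · · · · · · · · · · ·
    · · · · · · · · · · · ·
    · · · · · · █ · · · · ·
    · · · · · · · · · · · ·
    · · · · · · · · · · · ·
    · · · · █ · · · · · · ·
    · · · █ · · · · · · · ·
    · · · █ · · · · · · · ·
    · · █ · · · · · · · · ·
    · █ · · · · · · · · · ·
    · · · · · · · · · · · ·

Final: [118,30,52]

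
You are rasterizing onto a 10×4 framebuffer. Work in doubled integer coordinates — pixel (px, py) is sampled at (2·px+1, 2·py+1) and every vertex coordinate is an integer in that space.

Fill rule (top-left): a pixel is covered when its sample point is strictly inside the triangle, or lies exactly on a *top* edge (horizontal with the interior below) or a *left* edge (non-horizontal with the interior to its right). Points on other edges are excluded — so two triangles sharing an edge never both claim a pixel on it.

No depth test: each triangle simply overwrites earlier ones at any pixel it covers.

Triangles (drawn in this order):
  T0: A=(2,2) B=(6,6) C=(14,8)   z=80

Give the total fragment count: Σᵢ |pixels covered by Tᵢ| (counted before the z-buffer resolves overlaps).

T0:
  2·area = 24  (B↔C swapped to make it positive)
  edge (2, 2)→(14, 8): d=(12,6) right/bottom  bias=-1
  edge (14, 8)→(6, 6): d=(-8,-2) top-left  bias=+0
  edge (6, 6)→(2, 2): d=(-4,-4) top-left  bias=+0
    (0,0)@(1, 1): e=[-6,30,0] → .  [on edge]
    (1,1)@(3, 3): e=[6,18,0] → X  [on edge]
    (2,1)@(5, 3): e=[-6,22,8] → .
    (1,2)@(3, 5): e=[30,2,-8] → .
    (2,2)@(5, 5): e=[18,6,0] → X  [on edge]
    (3,2)@(7, 5): e=[6,10,8] → X
    (4,2)@(9, 5): e=[-6,14,16] → .
    (2,3)@(5, 7): e=[42,-10,-8] → .
    (3,3)@(7, 7): e=[30,-6,0] → .  [on edge]
    (5,3)@(11, 7): e=[6,2,16] → X
    (6,3)@(13, 7): e=[-6,6,24] → .
  covered (4 px):
    . . . . . . . . . .
    . X . . . . . . . .
    . . X X . . . . . .
    . . . . . X . . . .

Final: 4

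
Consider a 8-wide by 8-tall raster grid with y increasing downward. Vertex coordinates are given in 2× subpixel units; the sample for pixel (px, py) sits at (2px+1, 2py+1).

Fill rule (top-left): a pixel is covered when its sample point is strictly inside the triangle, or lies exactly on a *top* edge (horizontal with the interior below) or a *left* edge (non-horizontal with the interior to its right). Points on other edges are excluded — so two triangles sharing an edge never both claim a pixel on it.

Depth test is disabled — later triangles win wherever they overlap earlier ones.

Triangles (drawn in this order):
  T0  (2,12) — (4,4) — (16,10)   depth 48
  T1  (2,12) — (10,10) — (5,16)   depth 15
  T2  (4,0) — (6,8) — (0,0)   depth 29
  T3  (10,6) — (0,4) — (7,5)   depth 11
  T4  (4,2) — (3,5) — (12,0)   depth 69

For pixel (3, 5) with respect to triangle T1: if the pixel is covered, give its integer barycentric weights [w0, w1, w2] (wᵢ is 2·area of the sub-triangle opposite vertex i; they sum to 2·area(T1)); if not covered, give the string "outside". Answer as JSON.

T0:
  2·area = 108
  edge (2, 12)→(4, 4): d=(2,-8) top-left  bias=+0
  edge (4, 4)→(16, 10): d=(12,6) right/bottom  bias=-1
  edge (16, 10)→(2, 12): d=(-14,2) right/bottom  bias=-1
    (2,2)@(5, 5): e=[10,6,92] → █
    (3,2)@(7, 5): e=[26,-6,88] → ·
    (2,3)@(5, 7): e=[14,30,64] → █
    (3,3)@(7, 7): e=[30,18,60] → █
    (4,3)@(9, 7): e=[46,6,56] → █
    (5,3)@(11, 7): e=[62,-6,52] → ·
    (1,4)@(3, 9): e=[2,66,40] → █
    (5,4)@(11, 9): e=[66,18,24] → █
    (6,4)@(13, 9): e=[82,6,20] → █
    (7,4)@(15, 9): e=[98,-6,16] → ·
    (1,5)@(3, 11): e=[6,90,12] → █
    (4,5)@(9, 11): e=[54,54,0] → ·  [on edge]
  covered (13 px):
    · · · · · · · ·
    · · · · · · · ·
    · · █ · · · · ·
    · · █ █ █ · · ·
    · █ █ █ █ █ █ ·
    · █ █ █ · · · ·
    · · · · · · · ·
    · · · · · · · ·
T1:
  2·area = 38
  edge (2, 12)→(10, 10): d=(8,-2) top-left  bias=+0
  edge (10, 10)→(5, 16): d=(-5,6) right/bottom  bias=-1
  edge (5, 16)→(2, 12): d=(-3,-4) top-left  bias=+0
    (3,5)@(7, 11): e=[2,13,23] → █
    (4,5)@(9, 11): e=[6,1,31] → █
    (5,5)@(11, 11): e=[10,-11,39] → ·
    (1,6)@(3, 13): e=[10,27,1] → █
    (2,6)@(5, 13): e=[14,15,9] → █
    (4,6)@(9, 13): e=[22,-9,25] → ·
    (1,7)@(3, 15): e=[26,17,-5] → ·
    (2,7)@(5, 15): e=[30,5,3] → █
    (3,7)@(7, 15): e=[34,-7,11] → ·
  covered (6 px):
    · · · · · · · ·
    · · · · · · · ·
    · · · · · · · ·
    · · · · · · · ·
    · · · · · · · ·
    · · · █ █ · · ·
    · █ █ █ · · · ·
    · · █ · · · · ·
T2:
  2·area = 32
  edge (4, 0)→(6, 8): d=(2,8) right/bottom  bias=-1
  edge (6, 8)→(0, 0): d=(-6,-8) top-left  bias=+0
  edge (0, 0)→(4, 0): d=(4,0) top-left  bias=+0
    (0,0)@(1, 1): e=[26,2,4] → █
    (1,0)@(3, 1): e=[10,18,4] → █
    (2,0)@(5, 1): e=[-6,34,4] → ·
    (0,1)@(1, 3): e=[30,-10,12] → ·
    (1,1)@(3, 3): e=[14,6,12] → █
    (2,1)@(5, 3): e=[-2,22,12] → ·
    (1,2)@(3, 5): e=[18,-6,20] → ·
    (2,2)@(5, 5): e=[2,10,20] → █
    (3,2)@(7, 5): e=[-14,26,20] → ·
    (2,3)@(5, 7): e=[6,-2,28] → ·
  covered (4 px):
    █ █ · · · · · ·
    · █ · · · · · ·
    · · █ · · · · ·
    · · · · · · · ·
    · · · · · · · ·
    · · · · · · · ·
    · · · · · · · ·
    · · · · · · · ·
T3:
  2·area = 4
  edge (10, 6)→(0, 4): d=(-10,-2) top-left  bias=+0
  edge (0, 4)→(7, 5): d=(7,1) right/bottom  bias=-1
  edge (7, 5)→(10, 6): d=(3,1) right/bottom  bias=-1
    (0,1)@(1, 3): e=[12,-8,0] → ·  [on edge]
    (2,2)@(5, 5): e=[0,2,2] → █  [on edge]
    (3,2)@(7, 5): e=[4,0,0] → ·  [on edge]
    (2,3)@(5, 7): e=[-20,16,8] → ·
    (6,3)@(13, 7): e=[-4,8,0] → ·  [on edge]
    (7,3)@(15, 7): e=[0,6,-2] → ·  [on edge]
  covered (1 px):
    · · · · · · · ·
    · · · · · · · ·
    · · █ · · · · ·
    · · · · · · · ·
    · · · · · · · ·
    · · · · · · · ·
    · · · · · · · ·
    · · · · · · · ·
T4:
  2·area = 22  (B↔C swapped to make it positive)
  edge (4, 2)→(12, 0): d=(8,-2) top-left  bias=+0
  edge (12, 0)→(3, 5): d=(-9,5) right/bottom  bias=-1
  edge (3, 5)→(4, 2): d=(1,-3) top-left  bias=+0
    (4,0)@(9, 1): e=[2,6,14] → █
    (5,0)@(11, 1): e=[6,-4,20] → ·
    (2,1)@(5, 3): e=[10,8,4] → █
    (3,1)@(7, 3): e=[14,-2,10] → ·
    (4,1)@(9, 3): e=[18,-12,16] → ·
    (1,2)@(3, 5): e=[22,0,0] → ·  [on edge]
    (2,2)@(5, 5): e=[26,-10,6] → ·
    (0,5)@(1, 11): e=[66,-44,0] → ·  [on edge]
  covered (2 px):
    · · · · █ · · ·
    · · █ · · · · ·
    · · · · · · · ·
    · · · · · · · ·
    · · · · · · · ·
    · · · · · · · ·
    · · · · · · · ·
    · · · · · · · ·

Final: [13,23,2]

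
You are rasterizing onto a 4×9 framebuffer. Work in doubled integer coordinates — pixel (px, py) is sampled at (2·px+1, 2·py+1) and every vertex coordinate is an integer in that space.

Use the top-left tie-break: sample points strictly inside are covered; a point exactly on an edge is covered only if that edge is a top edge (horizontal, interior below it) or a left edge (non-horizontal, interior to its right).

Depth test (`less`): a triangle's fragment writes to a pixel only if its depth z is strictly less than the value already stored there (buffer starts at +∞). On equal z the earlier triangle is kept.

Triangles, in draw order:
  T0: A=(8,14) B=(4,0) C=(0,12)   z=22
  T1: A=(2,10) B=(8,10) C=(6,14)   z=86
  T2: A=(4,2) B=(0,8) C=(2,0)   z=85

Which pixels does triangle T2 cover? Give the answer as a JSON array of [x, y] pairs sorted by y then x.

T0:
  2·area = 104  (B↔C swapped to make it positive)
  edge (8, 14)→(0, 12): d=(-8,-2) top-left  bias=+0
  edge (0, 12)→(4, 0): d=(4,-12) top-left  bias=+0
  edge (4, 0)→(8, 14): d=(4,14) right/bottom  bias=-1
    (1,1)@(3, 3): e=[78,0,26] → █  [on edge]
    (2,1)@(5, 3): e=[82,24,-2] → ·
    (1,2)@(3, 5): e=[62,8,34] → █
    (2,2)@(5, 5): e=[66,32,6] → █
    (3,2)@(7, 5): e=[70,56,-22] → ·
    (1,3)@(3, 7): e=[46,16,42] → █
    (3,3)@(7, 7): e=[54,64,-14] → ·
    (0,4)@(1, 9): e=[26,0,78] → █  [on edge]
    (3,4)@(7, 9): e=[38,72,-6] → ·
    (0,5)@(1, 11): e=[10,8,86] → █
    (3,5)@(7, 11): e=[22,80,2] → █
    (0,6)@(1, 13): e=[-6,16,94] → ·
  covered (14 px):
    · · · ·
    · █ · ·
    · █ █ ·
    · █ █ ·
    █ █ █ ·
    █ █ █ █
    · · █ █
    · · · ·
    · · · ·
T1:
  2·area = 24
  edge (2, 10)→(8, 10): d=(6,0) top-left  bias=+0
  edge (8, 10)→(6, 14): d=(-2,4) right/bottom  bias=-1
  edge (6, 14)→(2, 10): d=(-4,-4) top-left  bias=+0
    (0,4)@(1, 9): e=[-6,30,0] → ·  [on edge]
    (1,5)@(3, 11): e=[6,18,0] → █  [on edge]
    (2,5)@(5, 11): e=[6,10,8] → █
    (3,5)@(7, 11): e=[6,2,16] → █
    (1,6)@(3, 13): e=[18,14,-8] → ·
    (2,6)@(5, 13): e=[18,6,0] → █  [on edge]
    (3,6)@(7, 13): e=[18,-2,8] → ·
    (2,7)@(5, 15): e=[30,2,-8] → ·
    (3,7)@(7, 15): e=[30,-6,0] → ·  [on edge]
  covered (4 px):
    · · · ·
    · · · ·
    · · · ·
    · · · ·
    · · · ·
    · █ █ █
    · · █ ·
    · · · ·
    · · · ·
T2:
  2·area = 20
  edge (4, 2)→(0, 8): d=(-4,6) right/bottom  bias=-1
  edge (0, 8)→(2, 0): d=(2,-8) top-left  bias=+0
  edge (2, 0)→(4, 2): d=(2,2) right/bottom  bias=-1
    (1,0)@(3, 1): e=[10,10,0] → ·  [on edge]
    (1,1)@(3, 3): e=[2,14,4] → █
    (2,1)@(5, 3): e=[-10,30,0] → ·  [on edge]
    (0,2)@(1, 5): e=[6,2,12] → █
    (1,2)@(3, 5): e=[-6,18,8] → ·
    (3,2)@(7, 5): e=[-30,50,0] → ·  [on edge]
    (0,3)@(1, 7): e=[-2,6,16] → ·
  covered (2 px):
    · · · ·
    · █ · ·
    █ · · ·
    · · · ·
    · · · ·
    · · · ·
    · · · ·
    · · · ·
    · · · ·

Final: [[1,1],[0,2]]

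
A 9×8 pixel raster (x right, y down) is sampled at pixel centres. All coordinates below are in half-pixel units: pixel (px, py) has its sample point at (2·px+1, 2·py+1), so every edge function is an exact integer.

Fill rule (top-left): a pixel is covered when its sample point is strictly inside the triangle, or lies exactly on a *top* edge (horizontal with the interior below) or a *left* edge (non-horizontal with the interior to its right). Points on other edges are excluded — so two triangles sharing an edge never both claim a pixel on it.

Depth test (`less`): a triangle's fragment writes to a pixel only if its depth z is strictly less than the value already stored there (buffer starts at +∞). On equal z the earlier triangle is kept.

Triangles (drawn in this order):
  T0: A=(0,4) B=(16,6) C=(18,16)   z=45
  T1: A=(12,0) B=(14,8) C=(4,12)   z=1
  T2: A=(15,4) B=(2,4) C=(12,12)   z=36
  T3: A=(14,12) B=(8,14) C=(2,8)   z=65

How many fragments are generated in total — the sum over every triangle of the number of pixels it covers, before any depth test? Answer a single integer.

T0:
  2·area = 156
  edge (0, 4)→(16, 6): d=(16,2) right/bottom  bias=-1
  edge (16, 6)→(18, 16): d=(2,10) right/bottom  bias=-1
  edge (18, 16)→(0, 4): d=(-18,-12) top-left  bias=+0
    (7,0)@(15, 1): e=[-78,0,234] → ·  [on edge]
    (1,2)@(3, 5): e=[10,128,18] → #
    (2,2)@(5, 5): e=[6,108,42] → #
    (3,2)@(7, 5): e=[2,88,66] → #
    (4,2)@(9, 5): e=[-2,68,90] → ·
    (1,3)@(3, 7): e=[42,132,-18] → ·
    (2,3)@(5, 7): e=[38,112,6] → #
    (4,3)@(9, 7): e=[30,72,54] → #
    (5,3)@(11, 7): e=[26,52,78] → #
    (6,3)@(13, 7): e=[22,32,102] → #
    (7,3)@(15, 7): e=[18,12,126] → #
    (8,3)@(17, 7): e=[14,-8,150] → ·
    (8,5)@(17, 11): e=[78,0,78] → ·  [on edge]
  covered (19 px):
    · · · · · · · · ·
    · · · · · · · · ·
    · # # # · · · · ·
    · · # # # # # # ·
    · · · · # # # # ·
    · · · · · # # # ·
    · · · · · · · # #
    · · · · · · · · #
T1:
  2·area = 88
  edge (12, 0)→(14, 8): d=(2,8) right/bottom  bias=-1
  edge (14, 8)→(4, 12): d=(-10,4) right/bottom  bias=-1
  edge (4, 12)→(12, 0): d=(8,-12) top-left  bias=+0
    (5,1)@(11, 3): e=[14,62,12] → #
    (6,1)@(13, 3): e=[-2,54,36] → ·
    (4,2)@(9, 5): e=[34,50,4] → #
    (6,2)@(13, 5): e=[2,34,52] → #
    (7,2)@(15, 5): e=[-14,26,76] → ·
    (4,3)@(9, 7): e=[38,30,20] → #
    (7,3)@(15, 7): e=[-10,6,92] → ·
    (3,4)@(7, 9): e=[58,18,12] → #
    (6,4)@(13, 9): e=[10,-6,84] → ·
    (2,5)@(5, 11): e=[78,6,4] → #
    (3,5)@(7, 11): e=[62,-2,28] → ·
    (4,5)@(9, 11): e=[46,-10,52] → ·
  covered (11 px):
    · · · · · · · · ·
    · · · · · # · · ·
    · · · · # # # · ·
    · · · · # # # · ·
    · · · # # # · · ·
    · · # · · · · · ·
    · · · · · · · · ·
    · · · · · · · · ·
T2:
  2·area = 104  (B↔C swapped to make it positive)
  edge (15, 4)→(12, 12): d=(-3,8) right/bottom  bias=-1
  edge (12, 12)→(2, 4): d=(-10,-8) top-left  bias=+0
  edge (2, 4)→(15, 4): d=(13,0) top-left  bias=+0
    (2,2)@(5, 5): e=[77,14,13] → #
    (3,2)@(7, 5): e=[61,30,13] → #
    (4,2)@(9, 5): e=[45,46,13] → #
    (5,2)@(11, 5): e=[29,62,13] → #
    (6,2)@(13, 5): e=[13,78,13] → #
    (7,2)@(15, 5): e=[-3,94,13] → ·
    (2,3)@(5, 7): e=[71,-6,39] → ·
    (3,3)@(7, 7): e=[55,10,39] → #
    (7,3)@(15, 7): e=[-9,74,39] → ·
    (3,4)@(7, 9): e=[49,-10,65] → ·
    (4,4)@(9, 9): e=[33,6,65] → #
    (7,4)@(15, 9): e=[-15,54,65] → ·
  covered (13 px):
    · · · · · · · · ·
    · · · · · · · · ·
    · · # # # # # · ·
    · · · # # # # · ·
    · · · · # # # · ·
    · · · · · # · · ·
    · · · · · · · · ·
    · · · · · · · · ·
T3:
  2·area = 48
  edge (14, 12)→(8, 14): d=(-6,2) right/bottom  bias=-1
  edge (8, 14)→(2, 8): d=(-6,-6) top-left  bias=+0
  edge (2, 8)→(14, 12): d=(12,4) right/bottom  bias=-1
    (0,3)@(1, 7): e=[56,0,-8] → ·  [on edge]
    (1,4)@(3, 9): e=[40,0,8] → #  [on edge]
    (2,4)@(5, 9): e=[36,12,0] → ·  [on edge]
    (1,5)@(3, 11): e=[28,-12,32] → ·
    (2,5)@(5, 11): e=[24,0,24] → #  [on edge]
    (3,5)@(7, 11): e=[20,12,16] → #
    (4,5)@(9, 11): e=[16,24,8] → #
    (5,5)@(11, 11): e=[12,36,0] → ·  [on edge]
    (8,5)@(17, 11): e=[0,72,-24] → ·  [on edge]
    (2,6)@(5, 13): e=[12,-12,48] → ·
    (3,6)@(7, 13): e=[8,0,40] → #  [on edge]
    (5,6)@(11, 13): e=[0,24,24] → ·  [on edge]
    (8,6)@(17, 13): e=[-12,60,0] → ·  [on edge]
    (2,7)@(5, 15): e=[0,-24,72] → ·  [on edge]
    (4,7)@(9, 15): e=[-8,0,56] → ·  [on edge]
  covered (6 px):
    · · · · · · · · ·
    · · · · · · · · ·
    · · · · · · · · ·
    · · · · · · · · ·
    · # · · · · · · ·
    · · # # # · · · ·
    · · · # # · · · ·
    · · · · · · · · ·

Result: 49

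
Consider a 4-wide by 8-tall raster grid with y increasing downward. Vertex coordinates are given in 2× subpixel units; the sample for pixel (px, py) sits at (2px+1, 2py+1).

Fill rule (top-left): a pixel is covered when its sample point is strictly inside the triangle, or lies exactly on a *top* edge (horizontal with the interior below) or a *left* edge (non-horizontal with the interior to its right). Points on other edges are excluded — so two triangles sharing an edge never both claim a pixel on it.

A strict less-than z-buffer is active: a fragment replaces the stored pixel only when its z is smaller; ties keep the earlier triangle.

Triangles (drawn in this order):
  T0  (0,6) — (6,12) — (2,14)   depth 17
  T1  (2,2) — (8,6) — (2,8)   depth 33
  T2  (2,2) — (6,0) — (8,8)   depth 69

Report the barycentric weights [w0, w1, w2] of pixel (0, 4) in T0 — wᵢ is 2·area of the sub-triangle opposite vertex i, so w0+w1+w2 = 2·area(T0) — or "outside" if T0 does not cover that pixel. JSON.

T0:
  2·area = 36
  edge (0, 6)→(6, 12): d=(6,6) right/bottom  bias=-1
  edge (6, 12)→(2, 14): d=(-4,2) right/bottom  bias=-1
  edge (2, 14)→(0, 6): d=(-2,-8) top-left  bias=+0
    (0,3)@(1, 7): e=[0,30,6] → .  [on edge]
    (0,4)@(1, 9): e=[12,22,2] → X
    (1,4)@(3, 9): e=[0,18,18] → .  [on edge]
    (0,5)@(1, 11): e=[24,14,-2] → .
    (1,5)@(3, 11): e=[12,10,14] → X
    (2,5)@(5, 11): e=[0,6,30] → .  [on edge]
    (1,6)@(3, 13): e=[24,2,10] → X
    (2,6)@(5, 13): e=[12,-2,26] → .
    (3,6)@(7, 13): e=[0,-6,42] → .  [on edge]
    (1,7)@(3, 15): e=[36,-6,6] → .
  covered (3 px):
    . . . .
    . . . .
    . . . .
    . . . .
    X . . .
    . X . .
    . X . .
    . . . .
T1:
  2·area = 36
  edge (2, 2)→(8, 6): d=(6,4) right/bottom  bias=-1
  edge (8, 6)→(2, 8): d=(-6,2) right/bottom  bias=-1
  edge (2, 8)→(2, 2): d=(0,-6) top-left  bias=+0
    (1,1)@(3, 3): e=[2,28,6] → X
    (2,1)@(5, 3): e=[-6,24,18] → .
    (1,2)@(3, 5): e=[14,16,6] → X
    (2,2)@(5, 5): e=[6,12,18] → X
    (3,2)@(7, 5): e=[-2,8,30] → .
    (1,3)@(3, 7): e=[26,4,6] → X
    (2,3)@(5, 7): e=[18,0,18] → .  [on edge]
    (1,4)@(3, 9): e=[38,-8,6] → .
  covered (4 px):
    . . . .
    . X . .
    . X X .
    . X . .
    . . . .
    . . . .
    . . . .
    . . . .
T2:
  2·area = 36
  edge (2, 2)→(6, 0): d=(4,-2) top-left  bias=+0
  edge (6, 0)→(8, 8): d=(2,8) right/bottom  bias=-1
  edge (8, 8)→(2, 2): d=(-6,-6) top-left  bias=+0
    (0,0)@(1, 1): e=[-6,42,0] → .  [on edge]
    (2,0)@(5, 1): e=[2,10,24] → X
    (3,0)@(7, 1): e=[6,-6,36] → .
    (1,1)@(3, 3): e=[6,30,0] → X  [on edge]
    (3,1)@(7, 3): e=[14,-2,24] → .
    (1,2)@(3, 5): e=[14,34,-12] → .
    (2,2)@(5, 5): e=[18,18,0] → X  [on edge]
    (3,2)@(7, 5): e=[22,2,12] → X
    (2,3)@(5, 7): e=[26,22,-12] → .
    (3,3)@(7, 7): e=[30,6,0] → X  [on edge]
    (3,4)@(7, 9): e=[38,10,-12] → .
  covered (6 px):
    . . X .
    . X X .
    . . X X
    . . . X
    . . . .
    . . . .
    . . . .
    . . . .

Result: [22,2,12]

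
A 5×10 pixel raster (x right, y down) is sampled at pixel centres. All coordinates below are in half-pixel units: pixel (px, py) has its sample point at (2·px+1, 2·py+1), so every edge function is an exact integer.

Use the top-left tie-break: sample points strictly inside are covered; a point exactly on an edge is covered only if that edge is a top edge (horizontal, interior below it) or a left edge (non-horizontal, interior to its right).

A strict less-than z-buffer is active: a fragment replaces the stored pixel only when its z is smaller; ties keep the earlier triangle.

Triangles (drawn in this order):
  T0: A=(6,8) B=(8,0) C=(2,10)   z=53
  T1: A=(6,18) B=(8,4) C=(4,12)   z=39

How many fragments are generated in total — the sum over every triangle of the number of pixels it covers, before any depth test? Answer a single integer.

T0:
  2·area = 28  (B↔C swapped to make it positive)
  edge (6, 8)→(2, 10): d=(-4,2) right/bottom  bias=-1
  edge (2, 10)→(8, 0): d=(6,-10) top-left  bias=+0
  edge (8, 0)→(6, 8): d=(-2,8) right/bottom  bias=-1
    (3,1)@(7, 3): e=[18,8,2] → █
    (4,1)@(9, 3): e=[14,28,-14] → ·
    (2,2)@(5, 5): e=[14,0,14] → █  [on edge]
    (3,2)@(7, 5): e=[10,20,-2] → ·
    (2,3)@(5, 7): e=[6,12,10] → █
    (3,3)@(7, 7): e=[2,32,-6] → ·
    (1,4)@(3, 9): e=[2,4,22] → █
    (2,4)@(5, 9): e=[-2,24,6] → ·
    (1,5)@(3, 11): e=[-6,16,18] → ·
  covered (4 px):
    · · · · ·
    · · · █ ·
    · · █ · ·
    · · █ · ·
    · █ · · ·
    · · · · ·
    · · · · ·
    · · · · ·
    · · · · ·
    · · · · ·
T1:
  2·area = 40  (B↔C swapped to make it positive)
  edge (6, 18)→(4, 12): d=(-2,-6) top-left  bias=+0
  edge (4, 12)→(8, 4): d=(4,-8) top-left  bias=+0
  edge (8, 4)→(6, 18): d=(-2,14) right/bottom  bias=-1
    (0,1)@(1, 3): e=[0,-60,100] → ·  [on edge]
    (3,3)@(7, 7): e=[28,4,8] → █
    (4,3)@(9, 7): e=[40,20,-20] → ·
    (1,4)@(3, 9): e=[0,-20,60] → ·  [on edge]
    (3,4)@(7, 9): e=[24,12,4] → █
    (4,4)@(9, 9): e=[36,28,-24] → ·
    (2,5)@(5, 11): e=[8,4,28] → █
    (3,5)@(7, 11): e=[20,20,0] → ·  [on edge]
    (2,6)@(5, 13): e=[4,12,24] → █
    (3,6)@(7, 13): e=[16,28,-4] → ·
    (2,7)@(5, 15): e=[0,20,20] → █  [on edge]
    (3,7)@(7, 15): e=[12,36,-8] → ·
  covered (5 px):
    · · · · ·
    · · · · ·
    · · · · ·
    · · · █ ·
    · · · █ ·
    · · █ · ·
    · · █ · ·
    · · █ · ·
    · · · · ·
    · · · · ·

Answer: 9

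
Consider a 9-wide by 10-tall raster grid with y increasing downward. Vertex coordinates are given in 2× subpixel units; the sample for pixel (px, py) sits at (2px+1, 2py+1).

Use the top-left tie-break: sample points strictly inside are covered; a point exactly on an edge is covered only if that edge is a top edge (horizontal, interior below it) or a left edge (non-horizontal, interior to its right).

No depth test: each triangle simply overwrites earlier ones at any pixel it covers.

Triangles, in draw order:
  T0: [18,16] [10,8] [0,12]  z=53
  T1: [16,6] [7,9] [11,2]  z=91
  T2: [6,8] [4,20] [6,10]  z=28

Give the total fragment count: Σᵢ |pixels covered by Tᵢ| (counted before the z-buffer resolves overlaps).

T0:
  2·area = 112  (B↔C swapped to make it positive)
  edge (18, 16)→(0, 12): d=(-18,-4) top-left  bias=+0
  edge (0, 12)→(10, 8): d=(10,-4) top-left  bias=+0
  edge (10, 8)→(18, 16): d=(8,8) right/bottom  bias=-1
    (1,0)@(3, 1): e=[210,-98,0] → ·  [on edge]
    (2,1)@(5, 3): e=[182,-70,0] → ·  [on edge]
    (3,2)@(7, 5): e=[154,-42,0] → ·  [on edge]
    (4,3)@(9, 7): e=[126,-14,0] → ·  [on edge]
    (4,4)@(9, 9): e=[90,6,16] → #
    (5,4)@(11, 9): e=[98,14,0] → ·  [on edge]
    (1,5)@(3, 11): e=[30,2,80] → #
    (2,5)@(5, 11): e=[38,10,64] → #
    (3,5)@(7, 11): e=[46,18,48] → #
    (5,5)@(11, 11): e=[62,34,16] → #
    (6,5)@(13, 11): e=[70,42,0] → ·  [on edge]
    (1,6)@(3, 13): e=[-6,22,96] → ·
    (7,6)@(15, 13): e=[42,70,0] → ·  [on edge]
    (8,7)@(17, 15): e=[14,98,0] → ·  [on edge]
  covered (12 px):
    · · · · · · · · ·
    · · · · · · · · ·
    · · · · · · · · ·
    · · · · · · · · ·
    · · · · # · · · ·
    · # # # # # · · ·
    · · # # # # # · ·
    · · · · · · · # ·
    · · · · · · · · ·
    · · · · · · · · ·
T1:
  2·area = 51
  edge (16, 6)→(7, 9): d=(-9,3) right/bottom  bias=-1
  edge (7, 9)→(11, 2): d=(4,-7) top-left  bias=+0
  edge (11, 2)→(16, 6): d=(5,4) right/bottom  bias=-1
    (5,1)@(11, 3): e=[42,4,5] → #
    (6,1)@(13, 3): e=[36,18,-3] → ·
    (5,2)@(11, 5): e=[24,12,15] → #
    (6,2)@(13, 5): e=[18,26,7] → #
    (7,2)@(15, 5): e=[12,40,-1] → ·
    (4,3)@(9, 7): e=[12,6,33] → #
    (6,3)@(13, 7): e=[0,34,17] → ·  [on edge]
    (3,4)@(7, 9): e=[0,0,51] → ·  [on edge]
    (4,4)@(9, 9): e=[-6,14,43] → ·
    (5,4)@(11, 9): e=[-12,28,35] → ·
    (0,5)@(1, 11): e=[0,-34,85] → ·  [on edge]
  covered (5 px):
    · · · · · · · · ·
    · · · · · # · · ·
    · · · · · # # · ·
    · · · · # # · · ·
    · · · · · · · · ·
    · · · · · · · · ·
    · · · · · · · · ·
    · · · · · · · · ·
    · · · · · · · · ·
    · · · · · · · · ·
T2:
  2·area = 4  (B↔C swapped to make it positive)
  edge (6, 8)→(6, 10): d=(0,2) right/bottom  bias=-1
  edge (6, 10)→(4, 20): d=(-2,10) right/bottom  bias=-1
  edge (4, 20)→(6, 8): d=(2,-12) top-left  bias=+0
    (3,2)@(7, 5): e=[-2,0,6] → ·  [on edge]
    (2,7)@(5, 15): e=[2,0,2] → ·  [on edge]
  covered (0 px):
    · · · · · · · · ·
    · · · · · · · · ·
    · · · · · · · · ·
    · · · · · · · · ·
    · · · · · · · · ·
    · · · · · · · · ·
    · · · · · · · · ·
    · · · · · · · · ·
    · · · · · · · · ·
    · · · · · · · · ·

Result: 17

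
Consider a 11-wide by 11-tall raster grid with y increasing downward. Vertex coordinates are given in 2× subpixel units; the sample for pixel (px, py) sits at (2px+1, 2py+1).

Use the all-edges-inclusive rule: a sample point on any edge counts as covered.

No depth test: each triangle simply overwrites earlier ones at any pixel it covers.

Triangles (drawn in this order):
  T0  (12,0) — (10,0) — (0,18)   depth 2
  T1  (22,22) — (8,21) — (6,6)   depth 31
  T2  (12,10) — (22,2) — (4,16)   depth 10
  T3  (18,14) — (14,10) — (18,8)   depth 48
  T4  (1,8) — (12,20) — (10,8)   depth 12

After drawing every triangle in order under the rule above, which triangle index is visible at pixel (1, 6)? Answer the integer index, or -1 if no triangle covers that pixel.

T0:
  2·area = 36  (B↔C swapped to make it positive)
  edge (12, 0)→(0, 18): d=(-12,18) inclusive
  edge (0, 18)→(10, 0): d=(10,-18) inclusive
  edge (10, 0)→(12, 0): d=(2,0) inclusive
    (5,0)@(11, 1): e=[6,28,2] → X
    (6,0)@(13, 1): e=[-30,64,2] → .
    (4,1)@(9, 3): e=[18,12,6] → X
    (5,1)@(11, 3): e=[-18,48,6] → .
    (4,2)@(9, 5): e=[-6,32,10] → .
    (3,3)@(7, 7): e=[6,16,14] → X
    (4,3)@(9, 7): e=[-30,52,14] → .
    (2,4)@(5, 9): e=[18,0,18] → X  [on edge]
    (3,4)@(7, 9): e=[-18,36,18] → .
    (2,5)@(5, 11): e=[-6,20,22] → .
    (1,6)@(3, 13): e=[6,4,26] → X
    (2,6)@(5, 13): e=[-30,40,26] → .
  covered (5 px):
    . . . . . X . . . . .
    . . . . X . . . . . .
    . . . . . . . . . . .
    . . . X . . . . . . .
    . . X . . . . . . . .
    . . . . . . . . . . .
    . X . . . . . . . . .
    . . . . . . . . . . .
    . . . . . . . . . . .
    . . . . . . . . . . .
    . . . . . . . . . . .
T1:
  2·area = 208
  edge (22, 22)→(8, 21): d=(-14,-1) inclusive
  edge (8, 21)→(6, 6): d=(-2,-15) inclusive
  edge (6, 6)→(22, 22): d=(16,16) inclusive
    (0,0)@(1, 1): e=[273,-65,0] → .  [on edge]
    (1,1)@(3, 3): e=[247,-39,0] → .  [on edge]
    (2,2)@(5, 5): e=[221,-13,0] → .  [on edge]
    (3,3)@(7, 7): e=[195,13,0] → X  [on edge]
    (4,3)@(9, 7): e=[197,43,-32] → .
    (3,4)@(7, 9): e=[167,9,32] → X
    (4,4)@(9, 9): e=[169,39,0] → X  [on edge]
    (5,4)@(11, 9): e=[171,69,-32] → .
    (3,5)@(7, 11): e=[139,5,64] → X
    (5,5)@(11, 11): e=[143,65,0] → X  [on edge]
    (6,5)@(13, 11): e=[145,95,-32] → .
    (3,6)@(7, 13): e=[111,1,96] → X
    (6,6)@(13, 13): e=[117,91,0] → X  [on edge]
    (7,7)@(15, 15): e=[91,117,0] → X  [on edge]
    (8,8)@(17, 17): e=[65,143,0] → X  [on edge]
    (9,9)@(19, 19): e=[39,169,0] → X  [on edge]
    (10,10)@(21, 21): e=[13,195,0] → X  [on edge]
  covered (32 px):
    . . . . . . . . . . .
    . . . . . . . . . . .
    . . . . . . . . . . .
    . . . X . . . . . . .
    . . . X X . . . . . .
    . . . X X X . . . . .
    . . . X X X X . . . .
    . . . . X X X X . . .
    . . . . X X X X X . .
    . . . . X X X X X X .
    . . . . X X X X X X X
T2:
  2·area = 4  (B↔C swapped to make it positive)
  edge (12, 10)→(4, 16): d=(-8,6) inclusive
  edge (4, 16)→(22, 2): d=(18,-14) inclusive
  edge (22, 2)→(12, 10): d=(-10,8) inclusive
    (6,4)@(13, 9): e=[2,0,2] → X  [on edge]
    (7,4)@(15, 9): e=[-10,28,-14] → .
    (6,5)@(13, 11): e=[-14,36,-18] → .
  covered (1 px):
    . . . . . . . . . . .
    . . . . . . . . . . .
    . . . . . . . . . . .
    . . . . . . . . . . .
    . . . . . . X . . . .
    . . . . . . . . . . .
    . . . . . . . . . . .
    . . . . . . . . . . .
    . . . . . . . . . . .
    . . . . . . . . . . .
    . . . . . . . . . . .
T3:
  2·area = 24
  edge (18, 14)→(14, 10): d=(-4,-4) inclusive
  edge (14, 10)→(18, 8): d=(4,-2) inclusive
  edge (18, 8)→(18, 14): d=(0,6) inclusive
    (2,0)@(5, 1): e=[0,-54,78] → .  [on edge]
    (3,1)@(7, 3): e=[0,-42,66] → .  [on edge]
    (4,2)@(9, 5): e=[0,-30,54] → .  [on edge]
    (5,3)@(11, 7): e=[0,-18,42] → .  [on edge]
    (6,4)@(13, 9): e=[0,-6,30] → .  [on edge]
    (8,4)@(17, 9): e=[16,2,6] → X
    (9,4)@(19, 9): e=[24,6,-6] → .
    (7,5)@(15, 11): e=[0,6,18] → X  [on edge]
    (9,5)@(19, 11): e=[16,14,-6] → .
    (7,6)@(15, 13): e=[-8,14,18] → .
    (8,6)@(17, 13): e=[0,18,6] → X  [on edge]
    (9,6)@(19, 13): e=[8,22,-6] → .
    (9,7)@(19, 15): e=[0,30,-6] → .  [on edge]
    (10,8)@(21, 17): e=[0,42,-18] → .  [on edge]
  covered (4 px):
    . . . . . . . . . . .
    . . . . . . . . . . .
    . . . . . . . . . . .
    . . . . . . . . . . .
    . . . . . . . . X . .
    . . . . . . . X X . .
    . . . . . . . . X . .
    . . . . . . . . . . .
    . . . . . . . . . . .
    . . . . . . . . . . .
    . . . . . . . . . . .
T4:
  2·area = 108  (B↔C swapped to make it positive)
  edge (1, 8)→(10, 8): d=(9,0) inclusive
  edge (10, 8)→(12, 20): d=(2,12) inclusive
  edge (12, 20)→(1, 8): d=(-11,-12) inclusive
    (1,4)@(3, 9): e=[9,86,13] → X
    (2,4)@(5, 9): e=[9,62,37] → X
    (3,4)@(7, 9): e=[9,38,61] → X
    (4,4)@(9, 9): e=[9,14,85] → X
    (5,4)@(11, 9): e=[9,-10,109] → .
    (1,5)@(3, 11): e=[27,90,-9] → .
    (2,5)@(5, 11): e=[27,66,15] → X
    (5,5)@(11, 11): e=[27,-6,87] → .
    (2,6)@(5, 13): e=[45,70,-7] → .
    (3,6)@(7, 13): e=[45,46,17] → X
    (5,6)@(11, 13): e=[45,-2,65] → .
    (3,7)@(7, 15): e=[63,50,-5] → .
  covered (12 px):
    . . . . . . . . . . .
    . . . . . . . . . . .
    . . . . . . . . . . .
    . . . . . . . . . . .
    . X X X X . . . . . .
    . . X X X . . . . . .
    . . . X X . . . . . .
    . . . . X X . . . . .
    . . . . . X . . . . .
    . . . . . . . . . . .
    . . . . . . . . . . .

Z-buffer (winner per pixel, '.' = empty):
  . . . . . 0 . . . . .
  . . . . 0 . . . . . .
  . . . . . . . . . . .
  . . . 1 . . . . . . .
  . 4 4 4 4 . 2 . 3 . .
  . . 4 4 4 1 . 3 3 . .
  . 0 . 4 4 1 1 . 3 . .
  . . . . 4 4 1 1 . . .
  . . . . 1 4 1 1 1 . .
  . . . . 1 1 1 1 1 1 .
  . . . . 1 1 1 1 1 1 1

Result: 0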